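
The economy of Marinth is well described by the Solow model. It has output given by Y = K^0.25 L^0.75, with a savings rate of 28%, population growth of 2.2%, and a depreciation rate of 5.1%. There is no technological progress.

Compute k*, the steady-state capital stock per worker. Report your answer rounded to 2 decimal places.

k* ≈ 6.00

At the steady state, Δk = 0, so s·k^α = (n + δ)·k.
Dividing both sides by k: k^(1−α) = s / (n + δ).
k^0.75 = 0.28 / (0.022 + 0.051) = 0.28 / 0.073 = 3.8356
k* = 3.8356^(1/0.75) ≈ 6.0041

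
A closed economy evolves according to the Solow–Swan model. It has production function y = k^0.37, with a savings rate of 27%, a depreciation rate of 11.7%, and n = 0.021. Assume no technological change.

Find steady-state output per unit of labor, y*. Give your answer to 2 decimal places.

At the steady state, Δk = 0, so s·k^α = (n + δ)·k.
Dividing both sides by k: k^(1−α) = s / (n + δ).
k^0.63 = 0.27 / (0.021 + 0.117) = 0.27 / 0.138 = 1.9565
k* = 1.9565^(1/0.63) ≈ 2.9018
y* = (k*)^α = 2.9018^0.37 ≈ 1.4832

y* = 1.48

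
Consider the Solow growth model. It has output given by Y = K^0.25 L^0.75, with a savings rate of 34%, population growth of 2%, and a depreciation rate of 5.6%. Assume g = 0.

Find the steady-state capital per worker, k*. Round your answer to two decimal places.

k* = 7.37

Steady state requires s·f(k) = (n + δ)·k, i.e. s·k^α = (n + δ)·k.
Dividing both sides by k: k^(1−α) = s / (n + δ).
k^0.75 = 0.34 / (0.020 + 0.056) = 0.34 / 0.076 = 4.4737
k* = 4.4737^(1/0.75) ≈ 7.3715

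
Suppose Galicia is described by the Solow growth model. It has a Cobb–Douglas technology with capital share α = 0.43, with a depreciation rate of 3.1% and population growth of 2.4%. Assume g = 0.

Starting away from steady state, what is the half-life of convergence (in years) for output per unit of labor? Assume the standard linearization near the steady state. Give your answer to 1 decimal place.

Near the steady state the convergence rate is λ = (1 − α)(n + δ).
λ = (1 − 0.43) × 0.055 = 0.57 × 0.055 = 0.03135
Half-life = ln 2 / λ = 0.6931 / 0.03135 ≈ 22.11 years

half-life ≈ 22.1 years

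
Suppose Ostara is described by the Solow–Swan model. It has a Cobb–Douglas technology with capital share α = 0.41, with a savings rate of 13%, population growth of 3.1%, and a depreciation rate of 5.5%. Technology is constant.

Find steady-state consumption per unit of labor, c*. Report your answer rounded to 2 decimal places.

At the steady state, Δk = 0, so s·k^α = (n + δ)·k.
Dividing both sides by k: k^(1−α) = s / (n + δ).
k^0.59 = 0.13 / (0.031 + 0.055) = 0.13 / 0.086 = 1.5116
k* = 1.5116^(1/0.59) ≈ 2.0143
y* = (k*)^α = 2.0143^0.41 ≈ 1.3326
c* = (1 − s)·y* = (1 − 0.13) × 1.3326 ≈ 1.1594

c* ≈ 1.16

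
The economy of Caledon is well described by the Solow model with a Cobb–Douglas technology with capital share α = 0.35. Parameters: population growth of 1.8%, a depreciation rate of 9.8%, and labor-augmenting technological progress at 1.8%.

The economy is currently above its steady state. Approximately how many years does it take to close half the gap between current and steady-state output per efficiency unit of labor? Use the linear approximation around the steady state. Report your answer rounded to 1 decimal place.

half-life ≈ 8.0 years

Near the steady state the convergence rate is λ = (1 − α)(n + g + δ).
λ = (1 − 0.35) × 0.134 = 0.65 × 0.134 = 0.0871
Half-life = ln 2 / λ = 0.6931 / 0.0871 ≈ 7.96 years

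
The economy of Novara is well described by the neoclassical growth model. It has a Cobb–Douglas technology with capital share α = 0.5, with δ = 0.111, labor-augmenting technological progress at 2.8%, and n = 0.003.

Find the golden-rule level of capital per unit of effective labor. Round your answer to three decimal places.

The golden rule sets f'(k) = n + g + δ, i.e. α·k^(α−1) = n + g + δ.
So k^(1−α) = α / (n + g + δ) = 0.5 / 0.142 = 3.5211.
k_gold = 3.5211^(1/0.5) ≈ 12.3981

k_gold ≈ 12.398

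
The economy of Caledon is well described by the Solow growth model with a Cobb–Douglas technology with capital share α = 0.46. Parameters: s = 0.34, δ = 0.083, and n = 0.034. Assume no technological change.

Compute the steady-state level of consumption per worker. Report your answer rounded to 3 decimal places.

Steady state requires s·f(k) = (n + δ)·k, i.e. s·k^α = (n + δ)·k.
Dividing both sides by k: k^(1−α) = s / (n + δ).
k^0.54 = 0.34 / (0.034 + 0.083) = 0.34 / 0.117 = 2.9060
k* = 2.9060^(1/0.54) ≈ 7.2103
y* = (k*)^α = 7.2103^0.46 ≈ 2.4812
c* = (1 − s)·y* = (1 − 0.34) × 2.4812 ≈ 1.6376

c* ≈ 1.638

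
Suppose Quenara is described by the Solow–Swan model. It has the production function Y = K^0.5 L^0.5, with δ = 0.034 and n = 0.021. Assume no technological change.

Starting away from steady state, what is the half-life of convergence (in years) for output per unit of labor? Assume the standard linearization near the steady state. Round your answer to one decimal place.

Near the steady state the convergence rate is λ = (1 − α)(n + δ).
λ = (1 − 0.5) × 0.055 = 0.5 × 0.055 = 0.0275
Half-life = ln 2 / λ = 0.6931 / 0.0275 ≈ 25.20 years

half-life ≈ 25.2 years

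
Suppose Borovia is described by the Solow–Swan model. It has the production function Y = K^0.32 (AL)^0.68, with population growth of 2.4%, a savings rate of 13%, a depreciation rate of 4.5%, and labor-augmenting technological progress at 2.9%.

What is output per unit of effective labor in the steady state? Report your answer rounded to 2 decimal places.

y* ≈ 1.14

In steady state, investment equals break-even investment: s·k^α = (n + g + δ)·k.
Dividing both sides by k: k^(1−α) = s / (n + g + δ).
k^0.68 = 0.13 / (0.024 + 0.029 + 0.045) = 0.13 / 0.098 = 1.3265
k* = 1.3265^(1/0.68) ≈ 1.5151
y* = (k*)^α = 1.5151^0.32 ≈ 1.1422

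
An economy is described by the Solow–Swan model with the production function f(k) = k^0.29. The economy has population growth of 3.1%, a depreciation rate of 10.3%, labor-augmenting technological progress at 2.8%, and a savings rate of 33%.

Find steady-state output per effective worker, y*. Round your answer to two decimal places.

In steady state, investment equals break-even investment: s·k^α = (n + g + δ)·k.
Rearranging, k^(1−α) = s / (n + g + δ).
k^0.71 = 0.33 / (0.031 + 0.028 + 0.103) = 0.33 / 0.162 = 2.0370
k* = 2.0370^(1/0.71) ≈ 2.7239
y* = (k*)^α = 2.7239^0.29 ≈ 1.3372

y* ≈ 1.34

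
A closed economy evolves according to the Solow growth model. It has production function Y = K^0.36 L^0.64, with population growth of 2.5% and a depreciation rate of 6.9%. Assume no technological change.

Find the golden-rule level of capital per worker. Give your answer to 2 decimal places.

The golden rule sets f'(k) = n + δ, i.e. α·k^(α−1) = n + δ.
So k^(1−α) = α / (n + δ) = 0.36 / 0.094 = 3.8298.
k_gold = 3.8298^(1/0.64) ≈ 8.1510

k_gold ≈ 8.15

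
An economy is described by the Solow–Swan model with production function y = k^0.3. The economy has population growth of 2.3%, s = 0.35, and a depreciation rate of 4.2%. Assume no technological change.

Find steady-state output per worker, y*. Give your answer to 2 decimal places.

y* ≈ 2.06

Steady state requires s·f(k) = (n + δ)·k, i.e. s·k^α = (n + δ)·k.
Rearranging, k^(1−α) = s / (n + δ).
k^0.7 = 0.35 / (0.023 + 0.042) = 0.35 / 0.065 = 5.3846
k* = 5.3846^(1/0.7) ≈ 11.0791
y* = (k*)^α = 11.0791^0.3 ≈ 2.0576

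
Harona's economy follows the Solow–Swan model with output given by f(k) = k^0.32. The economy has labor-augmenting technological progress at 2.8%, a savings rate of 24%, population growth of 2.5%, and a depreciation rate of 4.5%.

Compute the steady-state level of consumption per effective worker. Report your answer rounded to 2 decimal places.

c* ≈ 1.16

At the steady state, Δk = 0, so s·k^α = (n + g + δ)·k.
Dividing both sides by k: k^(1−α) = s / (n + g + δ).
k^0.68 = 0.24 / (0.025 + 0.028 + 0.045) = 0.24 / 0.098 = 2.4490
k* = 2.4490^(1/0.68) ≈ 3.7329
y* = (k*)^α = 3.7329^0.32 ≈ 1.5242
c* = (1 − s)·y* = (1 − 0.24) × 1.5242 ≈ 1.1584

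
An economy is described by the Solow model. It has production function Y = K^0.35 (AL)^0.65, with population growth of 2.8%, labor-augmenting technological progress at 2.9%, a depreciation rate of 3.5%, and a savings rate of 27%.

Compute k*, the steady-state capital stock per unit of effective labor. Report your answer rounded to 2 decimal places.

k* ≈ 5.24

Steady state requires s·f(k) = (n + g + δ)·k, i.e. s·k^α = (n + g + δ)·k.
Rearranging, k^(1−α) = s / (n + g + δ).
k^0.65 = 0.27 / (0.028 + 0.029 + 0.035) = 0.27 / 0.092 = 2.9348
k* = 2.9348^(1/0.65) ≈ 5.2402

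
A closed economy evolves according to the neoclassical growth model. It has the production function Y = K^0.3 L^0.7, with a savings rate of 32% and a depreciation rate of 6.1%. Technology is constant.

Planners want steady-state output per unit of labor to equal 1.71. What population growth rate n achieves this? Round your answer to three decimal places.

n ≈ 0.031

In steady state, investment equals break-even investment: s·k^α = (n + δ)·k.
Since y* = [s/(n + δ)]^(α/(1−α)), we have s/(n + δ) = (y*)^((1−α)/α) = 1.71^2.3333 = 3.4966.
Therefore n + δ = s / 3.4966 = 0.32 / 3.4966 = 0.0915, so n = 0.0915 − 0.061 = 0.0305.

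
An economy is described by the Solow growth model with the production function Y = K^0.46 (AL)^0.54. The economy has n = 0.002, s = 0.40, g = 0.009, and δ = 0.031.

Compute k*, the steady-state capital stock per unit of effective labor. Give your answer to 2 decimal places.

k* ≈ 64.95

In steady state, investment equals break-even investment: s·k^α = (n + g + δ)·k.
Rearranging, k^(1−α) = s / (n + g + δ).
k^0.54 = 0.40 / (0.002 + 0.009 + 0.031) = 0.40 / 0.042 = 9.5238
k* = 9.5238^(1/0.54) ≈ 64.9549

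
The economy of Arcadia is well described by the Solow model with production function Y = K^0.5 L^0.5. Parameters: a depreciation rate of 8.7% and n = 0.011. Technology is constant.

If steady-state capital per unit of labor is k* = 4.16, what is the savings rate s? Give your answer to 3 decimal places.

Steady state requires s·f(k) = (n + δ)·k, i.e. s·k^α = (n + δ)·k.
So s / (n + δ) = (k*)^(1−α) = 4.16^0.5 = 2.0396.
Therefore s = 2.0396 × (n + δ) = 2.0396 × 0.098 = 0.1999.

s ≈ 0.200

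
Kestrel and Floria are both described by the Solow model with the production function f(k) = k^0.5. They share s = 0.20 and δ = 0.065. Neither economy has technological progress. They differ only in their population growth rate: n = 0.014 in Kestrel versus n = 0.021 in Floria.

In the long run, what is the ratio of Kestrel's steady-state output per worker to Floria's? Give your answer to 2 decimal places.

Steady-state y* = [s/(n + δ)]^(α/(1−α)), so the ratio is [ (s_K/(n + δ)_K) / (s_F/(n + δ)_F) ]^1.
s_K/(n + δ)_K = 0.20/0.079 = 2.5316; s_F/(n + δ)_F = 0.20/0.086 = 2.3256.
Ratio = (2.5316/2.3256)^1 = 1.0886^1 ≈ 1.0886

y*_K / y*_F ≈ 1.09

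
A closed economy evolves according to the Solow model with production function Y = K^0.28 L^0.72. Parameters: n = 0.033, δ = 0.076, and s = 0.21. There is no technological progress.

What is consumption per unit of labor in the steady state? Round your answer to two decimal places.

At the steady state, Δk = 0, so s·k^α = (n + δ)·k.
Rearranging, k^(1−α) = s / (n + δ).
k^0.72 = 0.21 / (0.033 + 0.076) = 0.21 / 0.109 = 1.9266
k* = 1.9266^(1/0.72) ≈ 2.4862
y* = (k*)^α = 2.4862^0.28 ≈ 1.2905
c* = (1 − s)·y* = (1 − 0.21) × 1.2905 ≈ 1.0195

c* ≈ 1.02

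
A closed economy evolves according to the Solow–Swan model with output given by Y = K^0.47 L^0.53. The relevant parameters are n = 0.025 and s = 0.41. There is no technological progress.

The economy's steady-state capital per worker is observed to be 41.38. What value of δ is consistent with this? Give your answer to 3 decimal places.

In steady state, investment equals break-even investment: s·k^α = (n + δ)·k.
So s / (n + δ) = (k*)^(1−α) = 41.38^0.53 = 7.1928.
Therefore n + δ = s / 7.1928 = 0.41 / 7.1928 = 0.0570, so δ = 0.0570 − 0.025 = 0.0320.

δ ≈ 0.032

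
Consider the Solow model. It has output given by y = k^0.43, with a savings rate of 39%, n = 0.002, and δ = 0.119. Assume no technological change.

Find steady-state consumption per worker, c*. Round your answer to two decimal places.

c* ≈ 1.47

Steady state requires s·f(k) = (n + δ)·k, i.e. s·k^α = (n + δ)·k.
Dividing both sides by k: k^(1−α) = s / (n + δ).
k^0.57 = 0.39 / (0.002 + 0.119) = 0.39 / 0.121 = 3.2231
k* = 3.2231^(1/0.57) ≈ 7.7931
y* = (k*)^α = 7.7931^0.43 ≈ 2.4179
c* = (1 − s)·y* = (1 − 0.39) × 2.4179 ≈ 1.4749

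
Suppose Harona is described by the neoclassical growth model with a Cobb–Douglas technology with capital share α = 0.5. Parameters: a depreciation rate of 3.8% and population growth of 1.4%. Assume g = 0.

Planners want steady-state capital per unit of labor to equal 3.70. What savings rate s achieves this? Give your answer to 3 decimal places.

In steady state, investment equals break-even investment: s·k^α = (n + δ)·k.
So s / (n + δ) = (k*)^(1−α) = 3.70^0.5 = 1.9235.
Therefore s = 1.9235 × (n + δ) = 1.9235 × 0.052 = 0.1000.

s ≈ 0.100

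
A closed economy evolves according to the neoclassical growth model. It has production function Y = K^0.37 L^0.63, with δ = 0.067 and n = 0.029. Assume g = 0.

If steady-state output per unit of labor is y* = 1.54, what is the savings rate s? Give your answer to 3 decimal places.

At the steady state, Δk = 0, so s·k^α = (n + δ)·k.
Since y* = [s/(n + δ)]^(α/(1−α)), we have s/(n + δ) = (y*)^((1−α)/α) = 1.54^1.7027 = 2.0859.
Therefore s = 2.0859 × (n + δ) = 2.0859 × 0.096 = 0.2002.

s ≈ 0.200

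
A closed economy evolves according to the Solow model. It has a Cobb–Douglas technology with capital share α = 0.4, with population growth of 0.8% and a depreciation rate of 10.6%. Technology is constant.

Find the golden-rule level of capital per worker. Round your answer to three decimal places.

The golden rule sets f'(k) = n + δ, i.e. α·k^(α−1) = n + δ.
So k^(1−α) = α / (n + δ) = 0.4 / 0.114 = 3.5088.
k_gold = 3.5088^(1/0.6) ≈ 8.1021

k_gold ≈ 8.102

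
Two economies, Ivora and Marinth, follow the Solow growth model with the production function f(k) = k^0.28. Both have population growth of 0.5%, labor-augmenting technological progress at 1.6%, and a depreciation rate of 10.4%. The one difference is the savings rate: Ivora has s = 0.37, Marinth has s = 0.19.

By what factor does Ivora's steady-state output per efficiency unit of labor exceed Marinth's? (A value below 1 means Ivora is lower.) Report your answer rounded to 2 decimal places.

y*_I / y*_M ≈ 1.30

Steady-state y* = [s/(n + g + δ)]^(α/(1−α)), so the ratio is [ (s_I/(n + g + δ)_I) / (s_M/(n + g + δ)_M) ]^0.3889.
s_I/(n + g + δ)_I = 0.37/0.125 = 2.9600; s_M/(n + g + δ)_M = 0.19/0.125 = 1.5200.
Ratio = (2.9600/1.5200)^0.3889 = 1.9474^0.3889 ≈ 1.2959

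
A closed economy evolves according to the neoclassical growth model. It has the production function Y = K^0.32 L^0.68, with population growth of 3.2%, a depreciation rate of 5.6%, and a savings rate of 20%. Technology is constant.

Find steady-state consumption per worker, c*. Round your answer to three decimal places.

c* = 1.177

At the steady state, Δk = 0, so s·k^α = (n + δ)·k.
Rearranging, k^(1−α) = s / (n + δ).
k^0.68 = 0.20 / (0.032 + 0.056) = 0.20 / 0.088 = 2.2727
k* = 2.2727^(1/0.68) ≈ 3.3445
y* = (k*)^α = 3.3445^0.32 ≈ 1.4716
c* = (1 − s)·y* = (1 − 0.20) × 1.4716 ≈ 1.1773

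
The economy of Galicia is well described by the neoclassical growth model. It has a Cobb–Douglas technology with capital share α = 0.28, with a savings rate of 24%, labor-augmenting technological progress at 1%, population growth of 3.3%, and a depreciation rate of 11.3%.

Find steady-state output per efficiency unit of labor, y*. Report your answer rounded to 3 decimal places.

At the steady state, Δk = 0, so s·k^α = (n + g + δ)·k.
Rearranging, k^(1−α) = s / (n + g + δ).
k^0.72 = 0.24 / (0.033 + 0.010 + 0.113) = 0.24 / 0.156 = 1.5385
k* = 1.5385^(1/0.72) ≈ 1.8191
y* = (k*)^α = 1.8191^0.28 ≈ 1.1824

y* = 1.182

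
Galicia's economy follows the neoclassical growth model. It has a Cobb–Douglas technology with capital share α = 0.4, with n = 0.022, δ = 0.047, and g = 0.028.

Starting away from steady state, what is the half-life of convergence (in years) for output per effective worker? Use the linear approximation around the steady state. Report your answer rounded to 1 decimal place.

Near the steady state the convergence rate is λ = (1 − α)(n + g + δ).
λ = (1 − 0.4) × 0.097 = 0.6 × 0.097 = 0.0582
Half-life = ln 2 / λ = 0.6931 / 0.0582 ≈ 11.91 years

half-life ≈ 11.9 years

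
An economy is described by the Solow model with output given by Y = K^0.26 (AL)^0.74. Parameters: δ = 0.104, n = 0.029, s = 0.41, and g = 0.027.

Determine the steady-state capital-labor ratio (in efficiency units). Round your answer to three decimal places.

Steady state requires s·f(k) = (n + g + δ)·k, i.e. s·k^α = (n + g + δ)·k.
Rearranging, k^(1−α) = s / (n + g + δ).
k^0.74 = 0.41 / (0.029 + 0.027 + 0.104) = 0.41 / 0.160 = 2.5625
k* = 2.5625^(1/0.74) ≈ 3.5666

k* ≈ 3.567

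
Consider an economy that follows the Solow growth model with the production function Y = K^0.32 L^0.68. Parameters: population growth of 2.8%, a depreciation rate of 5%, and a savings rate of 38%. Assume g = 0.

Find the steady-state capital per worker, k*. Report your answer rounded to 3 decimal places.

k* = 10.264

In steady state, investment equals break-even investment: s·k^α = (n + δ)·k.
Rearranging, k^(1−α) = s / (n + δ).
k^0.68 = 0.38 / (0.028 + 0.050) = 0.38 / 0.078 = 4.8718
k* = 4.8718^(1/0.68) ≈ 10.2638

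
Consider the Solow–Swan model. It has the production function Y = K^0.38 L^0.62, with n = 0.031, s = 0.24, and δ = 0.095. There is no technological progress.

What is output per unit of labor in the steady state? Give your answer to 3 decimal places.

y* ≈ 1.484

At the steady state, Δk = 0, so s·k^α = (n + δ)·k.
Dividing both sides by k: k^(1−α) = s / (n + δ).
k^0.62 = 0.24 / (0.031 + 0.095) = 0.24 / 0.126 = 1.9048
k* = 1.9048^(1/0.62) ≈ 2.8273
y* = (k*)^α = 2.8273^0.38 ≈ 1.4843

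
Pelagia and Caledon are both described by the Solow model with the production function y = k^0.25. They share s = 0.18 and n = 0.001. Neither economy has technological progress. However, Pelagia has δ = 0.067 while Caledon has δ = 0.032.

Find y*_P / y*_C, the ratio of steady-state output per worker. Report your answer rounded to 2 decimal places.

Steady-state y* = [s/(n + δ)]^(α/(1−α)), so the ratio is [ (s_P/(n + δ)_P) / (s_C/(n + δ)_C) ]^0.3333.
s_P/(n + δ)_P = 0.18/0.068 = 2.6471; s_C/(n + δ)_C = 0.18/0.033 = 5.4545.
Ratio = (2.6471/5.4545)^0.3333 = 0.4853^0.3333 ≈ 0.7859

y*_P / y*_C ≈ 0.79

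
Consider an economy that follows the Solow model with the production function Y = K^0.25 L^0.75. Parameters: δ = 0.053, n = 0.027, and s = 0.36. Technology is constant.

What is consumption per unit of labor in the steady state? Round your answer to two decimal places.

At the steady state, Δk = 0, so s·k^α = (n + δ)·k.
Rearranging, k^(1−α) = s / (n + δ).
k^0.75 = 0.36 / (0.027 + 0.053) = 0.36 / 0.080 = 4.5000
k* = 4.5000^(1/0.75) ≈ 7.4293
y* = (k*)^α = 7.4293^0.25 ≈ 1.6510
c* = (1 − s)·y* = (1 − 0.36) × 1.6510 ≈ 1.0566

c* = 1.06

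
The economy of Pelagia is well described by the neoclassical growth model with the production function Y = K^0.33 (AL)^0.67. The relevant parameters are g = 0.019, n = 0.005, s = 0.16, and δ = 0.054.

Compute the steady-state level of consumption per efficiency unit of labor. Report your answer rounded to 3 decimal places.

Steady state requires s·f(k) = (n + g + δ)·k, i.e. s·k^α = (n + g + δ)·k.
Rearranging, k^(1−α) = s / (n + g + δ).
k^0.67 = 0.16 / (0.005 + 0.019 + 0.054) = 0.16 / 0.078 = 2.0513
k* = 2.0513^(1/0.67) ≈ 2.9222
y* = (k*)^α = 2.9222^0.33 ≈ 1.4246
c* = (1 − s)·y* = (1 − 0.16) × 1.4246 ≈ 1.1967

c* = 1.197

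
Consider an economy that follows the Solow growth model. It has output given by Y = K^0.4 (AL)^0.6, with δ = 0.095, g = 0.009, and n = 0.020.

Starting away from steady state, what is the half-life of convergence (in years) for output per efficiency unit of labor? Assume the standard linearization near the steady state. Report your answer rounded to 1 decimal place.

Near the steady state the convergence rate is λ = (1 − α)(n + g + δ).
λ = (1 − 0.4) × 0.124 = 0.6 × 0.124 = 0.0744
Half-life = ln 2 / λ = 0.6931 / 0.0744 ≈ 9.32 years

t_½ ≈ 9.3 years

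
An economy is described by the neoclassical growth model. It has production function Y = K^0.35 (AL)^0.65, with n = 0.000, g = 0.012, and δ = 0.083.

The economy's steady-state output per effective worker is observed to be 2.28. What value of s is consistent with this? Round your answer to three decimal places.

Steady state requires s·f(k) = (n + g + δ)·k, i.e. s·k^α = (n + g + δ)·k.
Since y* = [s/(n + g + δ)]^(α/(1−α)), we have s/(n + g + δ) = (y*)^((1−α)/α) = 2.28^1.8571 = 4.6208.
Therefore s = 4.6208 × (n + g + δ) = 4.6208 × 0.095 = 0.4390.

s ≈ 0.439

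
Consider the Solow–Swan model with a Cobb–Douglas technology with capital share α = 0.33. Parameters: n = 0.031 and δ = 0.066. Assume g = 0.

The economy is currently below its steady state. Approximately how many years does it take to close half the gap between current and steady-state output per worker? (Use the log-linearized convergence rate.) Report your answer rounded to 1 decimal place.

Near the steady state the convergence rate is λ = (1 − α)(n + δ).
λ = (1 − 0.33) × 0.097 = 0.67 × 0.097 = 0.06499
Half-life = ln 2 / λ = 0.6931 / 0.06499 ≈ 10.66 years

half-life ≈ 10.7 years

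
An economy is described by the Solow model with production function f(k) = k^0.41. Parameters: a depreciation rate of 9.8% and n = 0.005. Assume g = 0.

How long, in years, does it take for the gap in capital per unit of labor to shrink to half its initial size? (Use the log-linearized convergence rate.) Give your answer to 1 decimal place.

t_½ ≈ 11.4 years

Near the steady state the convergence rate is λ = (1 − α)(n + δ).
λ = (1 − 0.41) × 0.103 = 0.59 × 0.103 = 0.06077
Half-life = ln 2 / λ = 0.6931 / 0.06077 ≈ 11.41 years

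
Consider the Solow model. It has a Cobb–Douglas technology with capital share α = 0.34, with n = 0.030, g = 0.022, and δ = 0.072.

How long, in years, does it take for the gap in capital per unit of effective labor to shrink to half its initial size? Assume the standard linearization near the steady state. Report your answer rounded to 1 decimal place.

Near the steady state the convergence rate is λ = (1 − α)(n + g + δ).
λ = (1 − 0.34) × 0.124 = 0.66 × 0.124 = 0.08184
Half-life = ln 2 / λ = 0.6931 / 0.08184 ≈ 8.47 years

about 8.5 years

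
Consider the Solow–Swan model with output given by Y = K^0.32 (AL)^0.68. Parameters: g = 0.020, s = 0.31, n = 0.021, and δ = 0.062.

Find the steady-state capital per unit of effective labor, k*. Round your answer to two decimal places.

In steady state, investment equals break-even investment: s·k^α = (n + g + δ)·k.
Rearranging, k^(1−α) = s / (n + g + δ).
k^0.68 = 0.31 / (0.021 + 0.020 + 0.062) = 0.31 / 0.103 = 3.0097
k* = 3.0097^(1/0.68) ≈ 5.0549

k* = 5.05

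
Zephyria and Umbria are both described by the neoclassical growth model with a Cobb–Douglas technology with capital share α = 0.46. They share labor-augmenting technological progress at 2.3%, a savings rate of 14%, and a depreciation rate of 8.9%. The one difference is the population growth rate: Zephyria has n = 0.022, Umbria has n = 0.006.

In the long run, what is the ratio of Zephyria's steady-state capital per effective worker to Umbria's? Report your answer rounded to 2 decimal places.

ratio ≈ 0.79

Steady-state k* = [s/(n + g + δ)]^(1/(1−α)), so the ratio is [ (s_Z/(n + g + δ)_Z) / (s_U/(n + g + δ)_U) ]^1.8519.
s_Z/(n + g + δ)_Z = 0.14/0.134 = 1.0448; s_U/(n + g + δ)_U = 0.14/0.118 = 1.1864.
Ratio = (1.0448/1.1864)^1.8519 = 0.8806^1.8519 ≈ 0.7902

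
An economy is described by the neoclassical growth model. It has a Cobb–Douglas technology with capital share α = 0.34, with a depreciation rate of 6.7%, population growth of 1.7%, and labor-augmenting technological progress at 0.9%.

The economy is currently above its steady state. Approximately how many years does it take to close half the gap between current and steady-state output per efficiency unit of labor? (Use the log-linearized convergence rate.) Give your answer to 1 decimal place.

Near the steady state the convergence rate is λ = (1 − α)(n + g + δ).
λ = (1 − 0.34) × 0.093 = 0.66 × 0.093 = 0.06138
Half-life = ln 2 / λ = 0.6931 / 0.06138 ≈ 11.29 years

t_½ ≈ 11.3 years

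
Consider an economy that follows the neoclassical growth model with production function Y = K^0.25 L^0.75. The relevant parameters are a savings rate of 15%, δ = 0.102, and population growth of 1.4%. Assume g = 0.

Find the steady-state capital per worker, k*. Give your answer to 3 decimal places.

k* ≈ 1.409

Steady state requires s·f(k) = (n + δ)·k, i.e. s·k^α = (n + δ)·k.
Dividing both sides by k: k^(1−α) = s / (n + δ).
k^0.75 = 0.15 / (0.014 + 0.102) = 0.15 / 0.116 = 1.2931
k* = 1.2931^(1/0.75) ≈ 1.4088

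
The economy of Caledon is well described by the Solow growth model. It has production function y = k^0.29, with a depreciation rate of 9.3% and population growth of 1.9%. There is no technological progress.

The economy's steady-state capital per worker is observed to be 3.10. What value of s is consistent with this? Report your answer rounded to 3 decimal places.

In steady state, investment equals break-even investment: s·k^α = (n + δ)·k.
So s / (n + δ) = (k*)^(1−α) = 3.10^0.71 = 2.2329.
Therefore s = 2.2329 × (n + δ) = 2.2329 × 0.112 = 0.2501.

s ≈ 0.250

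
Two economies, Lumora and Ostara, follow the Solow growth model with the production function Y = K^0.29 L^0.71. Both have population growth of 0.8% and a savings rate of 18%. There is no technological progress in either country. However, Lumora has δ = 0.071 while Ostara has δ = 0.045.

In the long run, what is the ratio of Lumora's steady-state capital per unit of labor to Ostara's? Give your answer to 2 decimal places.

Steady-state k* = [s/(n + δ)]^(1/(1−α)), so the ratio is [ (s_L/(n + δ)_L) / (s_O/(n + δ)_O) ]^1.4085.
s_L/(n + δ)_L = 0.18/0.079 = 2.2785; s_O/(n + δ)_O = 0.18/0.053 = 3.3962.
Ratio = (2.2785/3.3962)^1.4085 = 0.6709^1.4085 ≈ 0.5700

ratio ≈ 0.57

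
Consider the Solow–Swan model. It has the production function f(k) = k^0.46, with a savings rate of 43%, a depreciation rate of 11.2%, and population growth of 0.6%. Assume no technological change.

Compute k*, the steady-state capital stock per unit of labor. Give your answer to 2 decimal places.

k* ≈ 10.96

Steady state requires s·f(k) = (n + δ)·k, i.e. s·k^α = (n + δ)·k.
Dividing both sides by k: k^(1−α) = s / (n + δ).
k^0.54 = 0.43 / (0.006 + 0.112) = 0.43 / 0.118 = 3.6441
k* = 3.6441^(1/0.54) ≈ 10.9643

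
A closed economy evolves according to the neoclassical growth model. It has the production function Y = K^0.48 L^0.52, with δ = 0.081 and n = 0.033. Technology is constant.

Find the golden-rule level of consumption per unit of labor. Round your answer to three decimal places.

At the golden rule, f'(k) = n + δ, so α·k^(α−1) = n + δ and k_gold = (α/(n + δ))^(1/(1−α)).
k_gold = (0.48/0.114)^(1/0.52) = 4.2105^1.9231 ≈ 15.8729
c_gold = f(k_gold) − (n + δ)·k_gold = 3.7698 − 0.114×15.8729 ≈ 1.9603

c_gold ≈ 1.960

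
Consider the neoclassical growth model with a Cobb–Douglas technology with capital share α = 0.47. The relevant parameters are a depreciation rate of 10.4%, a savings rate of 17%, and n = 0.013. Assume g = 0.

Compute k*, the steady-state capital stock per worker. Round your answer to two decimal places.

k* ≈ 2.02

At the steady state, Δk = 0, so s·k^α = (n + δ)·k.
Dividing both sides by k: k^(1−α) = s / (n + δ).
k^0.53 = 0.17 / (0.013 + 0.104) = 0.17 / 0.117 = 1.4530
k* = 1.4530^(1/0.53) ≈ 2.0238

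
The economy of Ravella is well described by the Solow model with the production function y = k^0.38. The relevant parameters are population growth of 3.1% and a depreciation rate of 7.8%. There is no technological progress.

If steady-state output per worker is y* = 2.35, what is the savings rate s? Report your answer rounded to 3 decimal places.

Steady state requires s·f(k) = (n + δ)·k, i.e. s·k^α = (n + δ)·k.
Since y* = [s/(n + δ)]^(α/(1−α)), we have s/(n + δ) = (y*)^((1−α)/α) = 2.35^1.6316 = 4.0312.
Therefore s = 4.0312 × (n + δ) = 4.0312 × 0.109 = 0.4394.

s ≈ 0.439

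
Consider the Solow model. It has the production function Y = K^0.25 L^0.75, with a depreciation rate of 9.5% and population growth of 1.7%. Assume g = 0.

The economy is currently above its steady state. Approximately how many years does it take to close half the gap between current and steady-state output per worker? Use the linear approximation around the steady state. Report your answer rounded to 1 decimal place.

Near the steady state the convergence rate is λ = (1 − α)(n + δ).
λ = (1 − 0.25) × 0.112 = 0.75 × 0.112 = 0.0840
Half-life = ln 2 / λ = 0.6931 / 0.0840 ≈ 8.25 years

half-life ≈ 8.3 years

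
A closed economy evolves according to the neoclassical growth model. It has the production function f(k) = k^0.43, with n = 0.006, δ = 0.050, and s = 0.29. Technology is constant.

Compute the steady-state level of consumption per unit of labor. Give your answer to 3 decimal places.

Steady state requires s·f(k) = (n + δ)·k, i.e. s·k^α = (n + δ)·k.
Dividing both sides by k: k^(1−α) = s / (n + δ).
k^0.57 = 0.29 / (0.006 + 0.050) = 0.29 / 0.056 = 5.1786
k* = 5.1786^(1/0.57) ≈ 17.9062
y* = (k*)^α = 17.9062^0.43 ≈ 3.4577
c* = (1 − s)·y* = (1 − 0.29) × 3.4577 ≈ 2.4550

c* ≈ 2.455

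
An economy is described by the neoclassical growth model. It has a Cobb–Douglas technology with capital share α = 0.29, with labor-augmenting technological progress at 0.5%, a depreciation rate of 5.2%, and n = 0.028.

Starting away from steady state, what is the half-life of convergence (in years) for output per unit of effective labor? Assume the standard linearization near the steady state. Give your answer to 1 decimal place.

Near the steady state the convergence rate is λ = (1 − α)(n + g + δ).
λ = (1 − 0.29) × 0.085 = 0.71 × 0.085 = 0.06035
Half-life = ln 2 / λ = 0.6931 / 0.06035 ≈ 11.48 years

t_½ ≈ 11.5 years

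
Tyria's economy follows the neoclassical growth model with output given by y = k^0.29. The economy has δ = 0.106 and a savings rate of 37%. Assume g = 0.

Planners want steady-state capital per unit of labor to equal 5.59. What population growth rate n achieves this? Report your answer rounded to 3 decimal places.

In steady state, investment equals break-even investment: s·k^α = (n + δ)·k.
So s / (n + δ) = (k*)^(1−α) = 5.59^0.71 = 3.3936.
Therefore n + δ = s / 3.3936 = 0.37 / 3.3936 = 0.1090, so n = 0.1090 − 0.106 = 0.0030.

n ≈ 0.003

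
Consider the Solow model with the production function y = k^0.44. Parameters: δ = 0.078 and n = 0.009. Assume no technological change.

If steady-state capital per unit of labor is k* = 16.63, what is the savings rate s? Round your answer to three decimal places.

s ≈ 0.420

In steady state, investment equals break-even investment: s·k^α = (n + δ)·k.
So s / (n + δ) = (k*)^(1−α) = 16.63^0.56 = 4.8272.
Therefore s = 4.8272 × (n + δ) = 4.8272 × 0.087 = 0.4200.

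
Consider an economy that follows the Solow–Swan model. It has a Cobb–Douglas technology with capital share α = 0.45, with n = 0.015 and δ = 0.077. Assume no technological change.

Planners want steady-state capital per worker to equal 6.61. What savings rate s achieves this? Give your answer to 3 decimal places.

s ≈ 0.260

Steady state requires s·f(k) = (n + δ)·k, i.e. s·k^α = (n + δ)·k.
So s / (n + δ) = (k*)^(1−α) = 6.61^0.55 = 2.8256.
Therefore s = 2.8256 × (n + δ) = 2.8256 × 0.092 = 0.2600.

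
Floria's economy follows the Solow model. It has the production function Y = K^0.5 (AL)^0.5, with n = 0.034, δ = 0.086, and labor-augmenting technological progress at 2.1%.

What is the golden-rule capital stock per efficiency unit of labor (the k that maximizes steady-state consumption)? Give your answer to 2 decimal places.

The golden rule sets f'(k) = n + g + δ, i.e. α·k^(α−1) = n + g + δ.
So k^(1−α) = α / (n + g + δ) = 0.5 / 0.141 = 3.5461.
k_gold = 3.5461^(1/0.5) ≈ 12.5748

k_gold ≈ 12.57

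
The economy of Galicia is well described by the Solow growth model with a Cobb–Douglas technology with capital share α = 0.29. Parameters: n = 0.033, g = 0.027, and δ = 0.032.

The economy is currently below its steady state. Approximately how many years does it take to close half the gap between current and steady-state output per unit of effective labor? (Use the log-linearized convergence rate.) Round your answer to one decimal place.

about 10.6 years

Near the steady state the convergence rate is λ = (1 − α)(n + g + δ).
λ = (1 − 0.29) × 0.092 = 0.71 × 0.092 = 0.06532
Half-life = ln 2 / λ = 0.6931 / 0.06532 ≈ 10.61 years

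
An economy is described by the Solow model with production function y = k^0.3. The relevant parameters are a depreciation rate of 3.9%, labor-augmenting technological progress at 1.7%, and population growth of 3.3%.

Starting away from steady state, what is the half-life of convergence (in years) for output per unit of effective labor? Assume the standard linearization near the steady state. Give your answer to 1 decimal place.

Near the steady state the convergence rate is λ = (1 − α)(n + g + δ).
λ = (1 − 0.3) × 0.089 = 0.7 × 0.089 = 0.0623
Half-life = ln 2 / λ = 0.6931 / 0.0623 ≈ 11.13 years

half-life ≈ 11.1 years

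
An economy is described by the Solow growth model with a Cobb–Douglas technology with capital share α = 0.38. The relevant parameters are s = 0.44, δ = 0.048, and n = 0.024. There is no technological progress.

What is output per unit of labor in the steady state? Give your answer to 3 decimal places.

y* ≈ 3.033

Steady state requires s·f(k) = (n + δ)·k, i.e. s·k^α = (n + δ)·k.
Rearranging, k^(1−α) = s / (n + δ).
k^0.62 = 0.44 / (0.024 + 0.048) = 0.44 / 0.072 = 6.1111
k* = 6.1111^(1/0.62) ≈ 18.5325
y* = (k*)^α = 18.5325^0.38 ≈ 3.0326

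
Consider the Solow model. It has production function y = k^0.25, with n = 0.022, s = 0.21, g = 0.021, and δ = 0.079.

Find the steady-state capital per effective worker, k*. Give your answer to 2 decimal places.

k* = 2.06

Steady state requires s·f(k) = (n + g + δ)·k, i.e. s·k^α = (n + g + δ)·k.
Dividing both sides by k: k^(1−α) = s / (n + g + δ).
k^0.75 = 0.21 / (0.022 + 0.021 + 0.079) = 0.21 / 0.122 = 1.7213
k* = 1.7213^(1/0.75) ≈ 2.0629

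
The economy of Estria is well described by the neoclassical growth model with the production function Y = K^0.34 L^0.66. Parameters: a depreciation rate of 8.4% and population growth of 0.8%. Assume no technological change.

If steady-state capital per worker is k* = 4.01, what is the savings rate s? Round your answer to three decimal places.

In steady state, investment equals break-even investment: s·k^α = (n + δ)·k.
So s / (n + δ) = (k*)^(1−α) = 4.01^0.66 = 2.5008.
Therefore s = 2.5008 × (n + δ) = 2.5008 × 0.092 = 0.2301.

s ≈ 0.230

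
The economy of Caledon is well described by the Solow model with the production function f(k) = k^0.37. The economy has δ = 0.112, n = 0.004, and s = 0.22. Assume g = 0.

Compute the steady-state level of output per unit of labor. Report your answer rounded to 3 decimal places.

y* ≈ 1.456

In steady state, investment equals break-even investment: s·k^α = (n + δ)·k.
Rearranging, k^(1−α) = s / (n + δ).
k^0.63 = 0.22 / (0.004 + 0.112) = 0.22 / 0.116 = 1.8966
k* = 1.8966^(1/0.63) ≈ 2.7620
y* = (k*)^α = 2.7620^0.37 ≈ 1.4563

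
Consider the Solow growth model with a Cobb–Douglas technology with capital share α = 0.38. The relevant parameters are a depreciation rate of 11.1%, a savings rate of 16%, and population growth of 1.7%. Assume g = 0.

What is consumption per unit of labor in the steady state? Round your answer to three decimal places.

At the steady state, Δk = 0, so s·k^α = (n + δ)·k.
Dividing both sides by k: k^(1−α) = s / (n + δ).
k^0.62 = 0.16 / (0.017 + 0.111) = 0.16 / 0.128 = 1.2500
k* = 1.2500^(1/0.62) ≈ 1.4332
y* = (k*)^α = 1.4332^0.38 ≈ 1.1466
c* = (1 − s)·y* = (1 − 0.16) × 1.1466 ≈ 0.9631

c* = 0.963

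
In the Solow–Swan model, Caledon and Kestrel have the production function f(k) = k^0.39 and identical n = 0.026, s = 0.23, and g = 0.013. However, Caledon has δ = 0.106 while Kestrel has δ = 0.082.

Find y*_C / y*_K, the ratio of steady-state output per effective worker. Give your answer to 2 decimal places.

Steady-state y* = [s/(n + g + δ)]^(α/(1−α)), so the ratio is [ (s_C/(n + g + δ)_C) / (s_K/(n + g + δ)_K) ]^0.6393.
s_C/(n + g + δ)_C = 0.23/0.145 = 1.5862; s_K/(n + g + δ)_K = 0.23/0.121 = 1.9008.
Ratio = (1.5862/1.9008)^0.6393 = 0.8345^0.6393 ≈ 0.8908

ratio ≈ 0.89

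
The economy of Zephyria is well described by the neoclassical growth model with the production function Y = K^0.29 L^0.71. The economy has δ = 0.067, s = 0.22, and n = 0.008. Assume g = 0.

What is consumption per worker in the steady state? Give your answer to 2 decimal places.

c* = 1.21

Steady state requires s·f(k) = (n + δ)·k, i.e. s·k^α = (n + δ)·k.
Dividing both sides by k: k^(1−α) = s / (n + δ).
k^0.71 = 0.22 / (0.008 + 0.067) = 0.22 / 0.075 = 2.9333
k* = 2.9333^(1/0.71) ≈ 4.5525
y* = (k*)^α = 4.5525^0.29 ≈ 1.5520
c* = (1 − s)·y* = (1 − 0.22) × 1.5520 ≈ 1.2106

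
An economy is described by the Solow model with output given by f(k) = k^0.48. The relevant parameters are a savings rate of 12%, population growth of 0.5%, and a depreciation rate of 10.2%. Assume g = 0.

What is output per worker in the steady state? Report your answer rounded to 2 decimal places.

y* ≈ 1.11

At the steady state, Δk = 0, so s·k^α = (n + δ)·k.
Dividing both sides by k: k^(1−α) = s / (n + δ).
k^0.52 = 0.12 / (0.005 + 0.102) = 0.12 / 0.107 = 1.1215
k* = 1.1215^(1/0.52) ≈ 1.2467
y* = (k*)^α = 1.2467^0.48 ≈ 1.1116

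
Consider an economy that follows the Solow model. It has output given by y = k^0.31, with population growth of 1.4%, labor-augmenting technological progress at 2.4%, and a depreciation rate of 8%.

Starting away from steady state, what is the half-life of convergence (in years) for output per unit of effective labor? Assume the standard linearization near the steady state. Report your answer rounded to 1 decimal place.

Near the steady state the convergence rate is λ = (1 − α)(n + g + δ).
λ = (1 − 0.31) × 0.118 = 0.69 × 0.118 = 0.08142
Half-life = ln 2 / λ = 0.6931 / 0.08142 ≈ 8.51 years

about 8.5 years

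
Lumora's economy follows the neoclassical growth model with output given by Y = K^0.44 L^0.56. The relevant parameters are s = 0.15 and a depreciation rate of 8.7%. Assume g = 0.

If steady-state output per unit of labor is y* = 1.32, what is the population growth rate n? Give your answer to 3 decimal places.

n ≈ 0.018

At the steady state, Δk = 0, so s·k^α = (n + δ)·k.
Since y* = [s/(n + δ)]^(α/(1−α)), we have s/(n + δ) = (y*)^((1−α)/α) = 1.32^1.2727 = 1.4238.
Therefore n + δ = s / 1.4238 = 0.15 / 1.4238 = 0.1054, so n = 0.1054 − 0.087 = 0.0184.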